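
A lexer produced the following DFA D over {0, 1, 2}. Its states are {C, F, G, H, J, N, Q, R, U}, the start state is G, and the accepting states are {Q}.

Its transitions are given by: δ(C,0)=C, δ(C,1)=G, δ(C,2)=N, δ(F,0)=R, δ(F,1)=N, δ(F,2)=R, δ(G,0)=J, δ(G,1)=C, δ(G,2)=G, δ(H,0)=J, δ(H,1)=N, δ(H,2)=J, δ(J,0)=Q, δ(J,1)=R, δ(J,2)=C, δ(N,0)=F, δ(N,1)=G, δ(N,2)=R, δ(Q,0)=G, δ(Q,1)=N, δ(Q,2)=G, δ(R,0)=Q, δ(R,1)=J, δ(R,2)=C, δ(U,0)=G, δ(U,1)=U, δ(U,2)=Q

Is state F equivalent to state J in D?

Reachable states from the start: {C,F,G,J,N,Q,R}. Unreachable: {H,U} — drop them.
Initial partition by acceptance: {Q} | {C,F,G,J,N,R}.
Refine {C,F,G,J,N,R} on symbol 0: members go to different blocks, giving {C,F,G,N} and {J,R}.
On input 0, block {C,F,G,N} splits into {C,N} and {F,G}.
Refine {C,N} on symbol 0: members go to different blocks, giving {N} and {C}.
Split {F,G} by δ(·,1) → {F} and {G}.
The partition is now stable with 6 blocks: {Q} | {N} | {J,R} | {F} | {C} | {G}.
F and J end up in different blocks, so they are distinguishable. For instance, the string '0' is accepted from only J.

No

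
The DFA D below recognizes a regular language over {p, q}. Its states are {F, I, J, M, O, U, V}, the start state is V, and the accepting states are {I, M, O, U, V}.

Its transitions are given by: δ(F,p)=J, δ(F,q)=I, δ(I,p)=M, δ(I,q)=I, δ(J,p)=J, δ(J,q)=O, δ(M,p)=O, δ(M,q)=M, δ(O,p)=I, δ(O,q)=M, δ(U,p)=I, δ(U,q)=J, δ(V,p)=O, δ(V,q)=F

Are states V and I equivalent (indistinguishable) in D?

Reachable states from the start: {F,I,J,M,O,V}. Unreachable: {U} — drop them.
Initial partition by acceptance: {I,M,O,V} | {F,J}.
Split {I,M,O,V} by δ(·,q) → {I,M,O} and {V}.
No further refinement is possible. Final partition (3 blocks): {I,M,O} | {F,J} | {V}.
V and I end up in different blocks, so they are distinguishable. For instance, the string 'q' is accepted from only I.

No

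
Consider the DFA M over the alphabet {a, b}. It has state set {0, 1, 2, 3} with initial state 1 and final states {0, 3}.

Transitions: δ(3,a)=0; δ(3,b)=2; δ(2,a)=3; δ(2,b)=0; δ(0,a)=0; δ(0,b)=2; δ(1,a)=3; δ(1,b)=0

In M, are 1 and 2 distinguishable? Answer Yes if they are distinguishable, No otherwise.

Initial partition by acceptance: {0,3} | {1,2}.
Stable partition: {0,3} | {1,2} — 2 equivalence classes.
1 and 2 lie in the same block of the stable partition, so they are equivalent — no string distinguishes them.

No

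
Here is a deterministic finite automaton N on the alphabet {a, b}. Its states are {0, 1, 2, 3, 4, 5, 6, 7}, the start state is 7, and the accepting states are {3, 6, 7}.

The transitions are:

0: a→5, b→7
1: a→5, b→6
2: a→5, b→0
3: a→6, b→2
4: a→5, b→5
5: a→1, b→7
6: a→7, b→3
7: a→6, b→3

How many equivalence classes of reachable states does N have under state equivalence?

4

First remove the unreachable states {4}; 7 states remain.
Initial partition by acceptance: {3,6,7} | {0,1,2,5}.
On input b, block {3,6,7} splits into {6,7} and {3}.
Split {0,1,2,5} by δ(·,b) → {0,1,5} and {2}.
Stable partition: {6,7} | {0,1,5} | {3} | {2} — 4 equivalence classes.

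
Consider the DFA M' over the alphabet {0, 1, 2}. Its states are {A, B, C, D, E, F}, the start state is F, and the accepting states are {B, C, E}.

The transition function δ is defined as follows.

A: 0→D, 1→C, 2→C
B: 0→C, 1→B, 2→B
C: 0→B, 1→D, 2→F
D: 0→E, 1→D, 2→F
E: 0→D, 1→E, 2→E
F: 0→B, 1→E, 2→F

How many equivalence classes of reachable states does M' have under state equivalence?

5

Reachable states from the start: {B,C,D,E,F}. Unreachable: {A} — drop them.
Initial partition by acceptance: {B,C,E} | {D,F}.
Split {B,C,E} by δ(·,0) → {B,C} and {E}.
Split {B,C} by δ(·,1) → {B} and {C}.
Refine {D,F} on symbol 0: members go to different blocks, giving {D} and {F}.
The partition is now stable with 5 blocks: {B} | {D} | {E} | {C} | {F}.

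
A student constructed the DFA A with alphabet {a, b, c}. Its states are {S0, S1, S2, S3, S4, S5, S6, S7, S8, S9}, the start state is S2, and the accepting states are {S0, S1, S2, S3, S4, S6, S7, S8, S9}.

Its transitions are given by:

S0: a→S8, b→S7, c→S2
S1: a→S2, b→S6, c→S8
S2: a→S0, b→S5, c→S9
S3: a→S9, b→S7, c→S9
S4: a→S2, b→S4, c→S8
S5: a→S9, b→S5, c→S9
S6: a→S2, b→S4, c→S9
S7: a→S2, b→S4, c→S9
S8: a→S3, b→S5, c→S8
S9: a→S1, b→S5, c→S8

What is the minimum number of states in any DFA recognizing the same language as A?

All states are reachable from the start state.
Initial partition by acceptance: {S0,S1,S2,S3,S4,S6,S7,S8,S9} | {S5}.
On input b, block {S0,S1,S2,S3,S4,S6,S7,S8,S9} splits into {S0,S1,S3,S4,S6,S7} and {S2,S8,S9}.
No further refinement is possible. Final partition (3 blocks): {S0,S1,S3,S4,S6,S7} | {S5} | {S2,S8,S9}.

3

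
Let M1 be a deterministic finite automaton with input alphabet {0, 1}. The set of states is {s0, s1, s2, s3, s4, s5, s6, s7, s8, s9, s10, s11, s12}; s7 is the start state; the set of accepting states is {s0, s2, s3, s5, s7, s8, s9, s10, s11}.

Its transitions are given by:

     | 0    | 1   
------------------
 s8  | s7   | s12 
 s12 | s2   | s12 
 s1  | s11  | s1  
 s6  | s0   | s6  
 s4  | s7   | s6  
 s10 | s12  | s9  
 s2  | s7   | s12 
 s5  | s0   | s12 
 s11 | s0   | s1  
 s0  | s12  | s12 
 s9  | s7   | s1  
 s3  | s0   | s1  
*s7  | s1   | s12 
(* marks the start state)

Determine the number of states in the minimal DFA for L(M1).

Reachable states from the start: {s0,s1,s2,s7,s11,s12}. Unreachable: {s3,s4,s5,s6,s8,s9,s10} — drop them.
Start with accepting vs non-accepting: {s0,s2,s7,s11} | {s1,s12}.
On input 0, block {s0,s2,s7,s11} splits into {s0,s7} and {s2,s11}.
Stable partition: {s0,s7} | {s1,s12} | {s2,s11} — 3 equivalence classes.

3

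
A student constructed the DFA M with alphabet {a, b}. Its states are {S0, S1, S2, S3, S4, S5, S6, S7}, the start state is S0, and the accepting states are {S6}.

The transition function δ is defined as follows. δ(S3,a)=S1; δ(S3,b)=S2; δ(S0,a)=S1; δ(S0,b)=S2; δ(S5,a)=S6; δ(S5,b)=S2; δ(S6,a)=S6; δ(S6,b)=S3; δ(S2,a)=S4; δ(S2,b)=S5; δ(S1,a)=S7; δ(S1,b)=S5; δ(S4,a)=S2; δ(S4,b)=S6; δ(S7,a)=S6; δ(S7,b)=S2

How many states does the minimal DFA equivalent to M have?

6

P0 = {S6} | {S0,S1,S2,S3,S4,S5,S7}.
Split {S0,S1,S2,S3,S4,S5,S7} by δ(·,a) → {S0,S1,S2,S3,S4} and {S5,S7}.
On input a, block {S0,S1,S2,S3,S4} splits into {S0,S2,S3,S4} and {S1}.
On input a, block {S0,S2,S3,S4} splits into {S0,S3} and {S2,S4}.
Refine {S2,S4} on symbol b: members go to different blocks, giving {S2} and {S4}.
No further refinement is possible. Final partition (6 blocks): {S6} | {S0,S3} | {S5,S7} | {S1} | {S2} | {S4}.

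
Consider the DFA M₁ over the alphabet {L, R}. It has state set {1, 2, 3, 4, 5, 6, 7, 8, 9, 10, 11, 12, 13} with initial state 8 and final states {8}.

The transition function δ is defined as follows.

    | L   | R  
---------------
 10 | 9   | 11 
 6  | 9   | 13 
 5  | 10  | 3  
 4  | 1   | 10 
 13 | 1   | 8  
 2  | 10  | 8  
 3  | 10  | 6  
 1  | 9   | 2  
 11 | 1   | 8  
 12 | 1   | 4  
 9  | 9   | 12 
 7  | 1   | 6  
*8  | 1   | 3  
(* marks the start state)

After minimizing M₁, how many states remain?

Reachable states from the start: {1,2,3,4,6,8,9,10,11,12,13}. Unreachable: {5,7} — drop them.
Initial partition by acceptance: {8} | {1,2,3,4,6,9,10,11,12,13}.
Refine {1,2,3,4,6,9,10,11,12,13} on symbol R: members go to different blocks, giving {1,3,4,6,9,10,12} and {2,11,13}.
Refine {1,3,4,6,9,10,12} on symbol R: members go to different blocks, giving {3,4,9,12} and {1,6,10}.
Refine {3,4,9,12} on symbol L: members go to different blocks, giving {3,4,12} and {9}.
Split {3,4,12} by δ(·,R) → {3,4} and {12}.
The partition is now stable with 6 blocks: {8} | {3,4} | {2,11,13} | {1,6,10} | {9} | {12}.

6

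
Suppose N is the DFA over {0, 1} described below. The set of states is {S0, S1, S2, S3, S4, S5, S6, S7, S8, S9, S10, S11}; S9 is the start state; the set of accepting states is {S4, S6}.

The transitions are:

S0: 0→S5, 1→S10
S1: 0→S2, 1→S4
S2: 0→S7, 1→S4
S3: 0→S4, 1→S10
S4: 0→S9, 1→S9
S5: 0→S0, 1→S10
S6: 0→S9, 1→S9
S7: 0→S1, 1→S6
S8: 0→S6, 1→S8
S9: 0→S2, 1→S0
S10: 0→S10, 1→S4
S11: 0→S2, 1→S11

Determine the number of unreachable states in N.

No path from S9 leads to S3, S8, S11; the other 9 states are all reachable.

3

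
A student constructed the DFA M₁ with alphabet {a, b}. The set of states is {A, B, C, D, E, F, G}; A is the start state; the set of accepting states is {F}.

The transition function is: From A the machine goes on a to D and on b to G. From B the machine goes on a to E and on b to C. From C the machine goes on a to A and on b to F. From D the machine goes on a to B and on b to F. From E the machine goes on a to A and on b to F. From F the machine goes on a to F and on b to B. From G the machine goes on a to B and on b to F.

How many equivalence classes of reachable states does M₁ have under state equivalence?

3

All states are reachable from the start state.
Initial partition by acceptance: {F} | {A,B,C,D,E,G}.
Refine {A,B,C,D,E,G} on symbol b: members go to different blocks, giving {C,D,E,G} and {A,B}.
No further refinement is possible. Final partition (3 blocks): {F} | {C,D,E,G} | {A,B}.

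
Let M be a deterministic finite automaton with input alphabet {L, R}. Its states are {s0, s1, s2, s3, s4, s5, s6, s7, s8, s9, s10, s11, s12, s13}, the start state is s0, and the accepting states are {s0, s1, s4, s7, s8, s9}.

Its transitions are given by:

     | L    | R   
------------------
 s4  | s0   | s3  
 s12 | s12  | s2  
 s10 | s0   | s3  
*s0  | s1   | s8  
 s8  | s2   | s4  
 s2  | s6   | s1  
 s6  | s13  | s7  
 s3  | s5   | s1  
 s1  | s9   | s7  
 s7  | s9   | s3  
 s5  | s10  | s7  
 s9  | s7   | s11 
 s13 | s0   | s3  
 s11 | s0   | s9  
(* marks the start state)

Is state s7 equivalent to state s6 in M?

States {s12} cannot be reached from the start state, so discard them.
P0 = {s0,s1,s4,s7,s8,s9} | {s2,s3,s5,s6,s10,s11,s13}.
Split {s0,s1,s4,s7,s8,s9} by δ(·,L) → {s0,s1,s4,s7,s9} and {s8}.
Split {s0,s1,s4,s7,s9} by δ(·,R) → {s4,s7,s9} and {s0} and {s1}.
On input L, block {s4,s7,s9} splits into {s7,s9} and {s4}.
Refine {s2,s3,s5,s6,s10,s11,s13} on symbol L: members go to different blocks, giving {s2,s3,s5,s6} and {s10,s11,s13}.
On input R, block {s7,s9} splits into {s7} and {s9}.
On input L, block {s2,s3,s5,s6} splits into {s2,s3} and {s5,s6}.
Refine {s10,s11,s13} on symbol R: members go to different blocks, giving {s10,s13} and {s11}.
The partition is now stable with 10 blocks: {s7} | {s2,s3} | {s8} | {s0} | {s1} | {s4} | {s10,s13} | {s9} | {s5,s6} | {s11}.
s7 and s6 end up in different blocks, so they are distinguishable. For instance, the string 'ε' is accepted from only s7.

No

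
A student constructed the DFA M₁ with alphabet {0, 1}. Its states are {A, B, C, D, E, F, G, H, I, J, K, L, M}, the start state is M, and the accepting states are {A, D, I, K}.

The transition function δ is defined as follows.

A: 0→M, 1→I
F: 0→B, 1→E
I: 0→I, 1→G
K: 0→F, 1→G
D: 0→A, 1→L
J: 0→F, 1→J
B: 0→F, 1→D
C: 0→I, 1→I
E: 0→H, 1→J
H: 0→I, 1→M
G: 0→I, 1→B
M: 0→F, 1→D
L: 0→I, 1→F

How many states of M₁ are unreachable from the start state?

Starting at M and following transitions, the reachable set is {A, B, D, E, F, G, H, I, J, L, M}. That leaves C, K unreachable — 2 in total.

2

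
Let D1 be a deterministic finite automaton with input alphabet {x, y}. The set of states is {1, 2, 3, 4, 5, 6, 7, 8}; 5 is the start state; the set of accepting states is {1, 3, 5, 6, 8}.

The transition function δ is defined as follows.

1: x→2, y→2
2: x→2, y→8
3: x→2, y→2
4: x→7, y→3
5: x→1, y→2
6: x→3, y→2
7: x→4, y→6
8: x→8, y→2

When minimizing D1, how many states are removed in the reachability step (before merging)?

No path from 5 leads to 3, 4, 6, 7; the other 4 states are all reachable.

4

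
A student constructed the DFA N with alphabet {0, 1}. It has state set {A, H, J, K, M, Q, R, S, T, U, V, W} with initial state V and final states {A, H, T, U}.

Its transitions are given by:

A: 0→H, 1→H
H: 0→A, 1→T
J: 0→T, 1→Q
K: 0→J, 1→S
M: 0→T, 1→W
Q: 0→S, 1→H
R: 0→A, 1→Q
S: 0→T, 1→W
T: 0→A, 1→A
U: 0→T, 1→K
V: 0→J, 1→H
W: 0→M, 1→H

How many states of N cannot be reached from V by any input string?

BFS from V reaches {A, H, J, M, Q, S, T, V, W}; the 3 state(s) K, R, U are never visited.

3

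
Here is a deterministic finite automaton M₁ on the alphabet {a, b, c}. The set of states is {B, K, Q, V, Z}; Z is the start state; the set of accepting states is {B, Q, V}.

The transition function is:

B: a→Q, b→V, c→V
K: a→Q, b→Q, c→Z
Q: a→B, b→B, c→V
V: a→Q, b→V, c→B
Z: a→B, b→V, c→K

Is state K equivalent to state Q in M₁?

P0 = {B,Q,V} | {K,Z}.
The partition is now stable with 2 blocks: {B,Q,V} | {K,Z}.
K and Q end up in different blocks, so they are distinguishable. For instance, the string 'ε' is accepted from only Q.

No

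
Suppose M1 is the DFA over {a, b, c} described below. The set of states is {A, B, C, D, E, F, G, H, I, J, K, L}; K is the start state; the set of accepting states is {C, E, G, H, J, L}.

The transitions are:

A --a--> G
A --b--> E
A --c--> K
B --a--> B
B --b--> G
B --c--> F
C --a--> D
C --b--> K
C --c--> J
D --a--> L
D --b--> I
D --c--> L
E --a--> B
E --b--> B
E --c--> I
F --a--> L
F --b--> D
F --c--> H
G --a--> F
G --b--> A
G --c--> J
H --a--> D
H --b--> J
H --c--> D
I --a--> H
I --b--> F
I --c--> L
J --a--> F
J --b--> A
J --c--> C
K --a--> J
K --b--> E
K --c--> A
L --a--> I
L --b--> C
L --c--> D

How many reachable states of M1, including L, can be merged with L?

Initial partition by acceptance: {C,E,G,H,J,L} | {A,B,D,F,I,K}.
On input b, block {C,E,G,H,J,L} splits into {C,E,G,J} and {H,L}.
On input c, block {C,E,G,J} splits into {C,G,J} and {E}.
Refine {A,B,D,F,I,K} on symbol a: members go to different blocks, giving {D,F,I} and {A,K} and {B}.
The partition is now stable with 6 blocks: {C,G,J} | {D,F,I} | {H,L} | {E} | {A,K} | {B}.
State L belongs to the block {H,L}, which has 2 states.

2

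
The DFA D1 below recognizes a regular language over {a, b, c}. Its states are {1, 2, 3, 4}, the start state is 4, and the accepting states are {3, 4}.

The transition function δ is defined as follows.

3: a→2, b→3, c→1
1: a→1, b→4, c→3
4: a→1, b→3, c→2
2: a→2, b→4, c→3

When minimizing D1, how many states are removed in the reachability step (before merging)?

A breadth-first search from the start state visits every state.

0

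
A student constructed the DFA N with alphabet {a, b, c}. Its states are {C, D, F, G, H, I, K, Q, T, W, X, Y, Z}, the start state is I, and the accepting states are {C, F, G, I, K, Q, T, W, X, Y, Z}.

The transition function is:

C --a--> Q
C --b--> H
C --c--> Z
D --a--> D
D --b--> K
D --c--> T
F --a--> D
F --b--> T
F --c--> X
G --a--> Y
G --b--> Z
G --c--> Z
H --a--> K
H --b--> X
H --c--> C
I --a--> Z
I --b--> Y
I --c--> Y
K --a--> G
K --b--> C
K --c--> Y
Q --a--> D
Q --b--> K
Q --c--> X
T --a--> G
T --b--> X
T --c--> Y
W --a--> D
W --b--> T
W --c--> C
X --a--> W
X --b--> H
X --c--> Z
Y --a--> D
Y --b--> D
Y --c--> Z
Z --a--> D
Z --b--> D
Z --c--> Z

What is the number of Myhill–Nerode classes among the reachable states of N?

States {F} cannot be reached from the start state, so discard them.
Start with accepting vs non-accepting: {C,G,I,K,Q,T,W,X,Y,Z} | {D,H}.
Refine {C,G,I,K,Q,T,W,X,Y,Z} on symbol a: members go to different blocks, giving {C,G,I,K,T,X} and {Q,W,Y,Z}.
Refine {C,G,I,K,T,X} on symbol a: members go to different blocks, giving {C,G,I,X} and {K,T}.
On input b, block {C,G,I,X} splits into {C,X} and {G,I}.
Split {D,H} by δ(·,a) → {D} and {H}.
Split {Q,W,Y,Z} by δ(·,b) → {Q,W} and {Y,Z}.
Stable partition: {C,X} | {D} | {Q,W} | {K,T} | {G,I} | {H} | {Y,Z} — 7 equivalence classes.

7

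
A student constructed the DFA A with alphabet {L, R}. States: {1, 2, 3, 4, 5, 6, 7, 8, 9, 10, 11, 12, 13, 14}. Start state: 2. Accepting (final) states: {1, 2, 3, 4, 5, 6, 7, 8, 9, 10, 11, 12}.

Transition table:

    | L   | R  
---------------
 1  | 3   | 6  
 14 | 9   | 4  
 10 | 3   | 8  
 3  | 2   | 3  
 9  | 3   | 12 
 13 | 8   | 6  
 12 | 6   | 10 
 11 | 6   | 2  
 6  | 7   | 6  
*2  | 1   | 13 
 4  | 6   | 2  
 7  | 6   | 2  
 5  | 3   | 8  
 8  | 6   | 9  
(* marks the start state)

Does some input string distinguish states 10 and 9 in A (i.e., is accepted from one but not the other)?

First remove the unreachable states {4,5,11,14}; 10 states remain.
Start with accepting vs non-accepting: {1,2,3,6,7,8,9,10,12} | {13}.
On input R, block {1,2,3,6,7,8,9,10,12} splits into {1,3,6,7,8,9,10,12} and {2}.
Refine {1,3,6,7,8,9,10,12} on symbol L: members go to different blocks, giving {1,6,7,8,9,10,12} and {3}.
Split {1,6,7,8,9,10,12} by δ(·,L) → {6,7,8,12} and {1,9,10}.
Refine {6,7,8,12} on symbol R: members go to different blocks, giving {8,12} and {6} and {7}.
Refine {1,9,10} on symbol R: members go to different blocks, giving {9,10} and {1}.
Stable partition: {8,12} | {13} | {2} | {3} | {9,10} | {6} | {7} | {1} — 8 equivalence classes.
10 and 9 lie in the same block of the stable partition, so they are equivalent — no string distinguishes them.

No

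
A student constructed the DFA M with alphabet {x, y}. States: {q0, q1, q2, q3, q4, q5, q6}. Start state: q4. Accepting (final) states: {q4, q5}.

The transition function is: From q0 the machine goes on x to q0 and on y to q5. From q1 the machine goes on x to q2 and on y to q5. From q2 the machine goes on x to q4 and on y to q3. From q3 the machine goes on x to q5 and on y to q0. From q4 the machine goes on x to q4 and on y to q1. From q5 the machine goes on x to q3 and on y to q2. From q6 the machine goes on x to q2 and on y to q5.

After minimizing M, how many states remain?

6

Reachable states from the start: {q0,q1,q2,q3,q4,q5}. Unreachable: {q6} — drop them.
Start with accepting vs non-accepting: {q4,q5} | {q0,q1,q2,q3}.
On input x, block {q4,q5} splits into {q4} and {q5}.
On input x, block {q0,q1,q2,q3} splits into {q0,q1} and {q2} and {q3}.
Split {q0,q1} by δ(·,x) → {q0} and {q1}.
No further refinement is possible. Final partition (6 blocks): {q4} | {q0} | {q5} | {q2} | {q3} | {q1}.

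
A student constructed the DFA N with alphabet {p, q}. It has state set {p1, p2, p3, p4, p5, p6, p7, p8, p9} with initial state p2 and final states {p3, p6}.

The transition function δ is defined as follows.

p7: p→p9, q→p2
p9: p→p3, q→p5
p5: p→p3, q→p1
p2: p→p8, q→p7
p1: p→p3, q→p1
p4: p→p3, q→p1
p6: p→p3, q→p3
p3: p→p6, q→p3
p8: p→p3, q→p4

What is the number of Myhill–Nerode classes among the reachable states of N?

3

P0 = {p3,p6} | {p1,p2,p4,p5,p7,p8,p9}.
Refine {p1,p2,p4,p5,p7,p8,p9} on symbol p: members go to different blocks, giving {p1,p4,p5,p8,p9} and {p2,p7}.
The partition is now stable with 3 blocks: {p3,p6} | {p1,p4,p5,p8,p9} | {p2,p7}.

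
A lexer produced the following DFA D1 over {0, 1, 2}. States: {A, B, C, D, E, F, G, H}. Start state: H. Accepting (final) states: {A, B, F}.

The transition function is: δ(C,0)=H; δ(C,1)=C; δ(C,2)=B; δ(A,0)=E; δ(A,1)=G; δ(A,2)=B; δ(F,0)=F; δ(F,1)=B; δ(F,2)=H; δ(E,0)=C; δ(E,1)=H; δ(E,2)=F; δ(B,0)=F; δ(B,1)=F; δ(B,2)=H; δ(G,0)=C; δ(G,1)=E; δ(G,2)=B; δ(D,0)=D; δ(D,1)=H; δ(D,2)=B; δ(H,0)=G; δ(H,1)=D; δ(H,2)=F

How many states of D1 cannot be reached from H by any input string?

BFS from H reaches {B, C, D, E, F, G, H}; the 1 state(s) A are never visited.

1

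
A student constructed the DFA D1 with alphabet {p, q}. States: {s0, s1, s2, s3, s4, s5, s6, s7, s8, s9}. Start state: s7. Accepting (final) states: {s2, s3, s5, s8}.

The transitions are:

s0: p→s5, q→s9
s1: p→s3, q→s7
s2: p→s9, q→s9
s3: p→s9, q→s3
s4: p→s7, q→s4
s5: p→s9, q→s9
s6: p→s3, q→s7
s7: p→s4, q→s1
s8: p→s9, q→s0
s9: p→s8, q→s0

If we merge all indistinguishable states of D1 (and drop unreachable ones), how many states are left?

Reachable states from the start: {s0,s1,s3,s4,s5,s7,s8,s9}. Unreachable: {s2,s6} — drop them.
P0 = {s3,s5,s8} | {s0,s1,s4,s7,s9}.
On input q, block {s3,s5,s8} splits into {s5,s8} and {s3}.
On input p, block {s0,s1,s4,s7,s9} splits into {s0,s9} and {s4,s7} and {s1}.
Refine {s4,s7} on symbol q: members go to different blocks, giving {s4} and {s7}.
Stable partition: {s5,s8} | {s0,s9} | {s3} | {s4} | {s1} | {s7} — 6 equivalence classes.

6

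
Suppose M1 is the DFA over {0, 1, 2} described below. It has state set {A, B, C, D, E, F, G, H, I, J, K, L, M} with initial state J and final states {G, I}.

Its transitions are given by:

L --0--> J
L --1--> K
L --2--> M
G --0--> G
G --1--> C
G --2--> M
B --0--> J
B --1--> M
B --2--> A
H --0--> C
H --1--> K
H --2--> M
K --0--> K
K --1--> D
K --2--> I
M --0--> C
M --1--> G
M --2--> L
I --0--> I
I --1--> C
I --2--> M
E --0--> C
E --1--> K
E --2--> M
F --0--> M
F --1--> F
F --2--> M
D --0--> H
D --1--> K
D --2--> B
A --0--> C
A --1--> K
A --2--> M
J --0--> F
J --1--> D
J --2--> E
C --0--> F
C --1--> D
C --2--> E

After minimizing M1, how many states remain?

All states are reachable from the start state.
P0 = {G,I} | {A,B,C,D,E,F,H,J,K,L,M}.
Split {A,B,C,D,E,F,H,J,K,L,M} by δ(·,1) → {A,B,C,D,E,F,H,J,K,L} and {M}.
Split {A,B,C,D,E,F,H,J,K,L} by δ(·,0) → {A,B,C,D,E,H,J,K,L} and {F}.
Refine {A,B,C,D,E,H,J,K,L} on symbol 0: members go to different blocks, giving {A,B,D,E,H,K,L} and {C,J}.
Refine {A,B,D,E,H,K,L} on symbol 0: members go to different blocks, giving {A,B,E,H,L} and {D,K}.
Split {A,B,E,H,L} by δ(·,1) → {A,E,H,L} and {B}.
Split {D,K} by δ(·,0) → {D} and {K}.
Stable partition: {G,I} | {A,E,H,L} | {M} | {F} | {C,J} | {D} | {B} | {K} — 8 equivalence classes.

8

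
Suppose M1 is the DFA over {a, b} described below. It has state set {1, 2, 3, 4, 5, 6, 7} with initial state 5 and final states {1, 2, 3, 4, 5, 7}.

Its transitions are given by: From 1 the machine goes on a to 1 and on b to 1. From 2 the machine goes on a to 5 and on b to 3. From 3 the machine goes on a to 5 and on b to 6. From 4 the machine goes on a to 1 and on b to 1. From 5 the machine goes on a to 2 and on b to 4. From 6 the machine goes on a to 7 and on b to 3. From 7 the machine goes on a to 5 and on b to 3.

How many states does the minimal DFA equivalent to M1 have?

Every state is reachable, so we keep all 7.
Initial partition by acceptance: {1,2,3,4,5,7} | {6}.
Split {1,2,3,4,5,7} by δ(·,b) → {1,2,4,5,7} and {3}.
Split {1,2,4,5,7} by δ(·,b) → {1,4,5} and {2,7}.
On input a, block {1,4,5} splits into {1,4} and {5}.
The partition is now stable with 5 blocks: {1,4} | {6} | {3} | {2,7} | {5}.

5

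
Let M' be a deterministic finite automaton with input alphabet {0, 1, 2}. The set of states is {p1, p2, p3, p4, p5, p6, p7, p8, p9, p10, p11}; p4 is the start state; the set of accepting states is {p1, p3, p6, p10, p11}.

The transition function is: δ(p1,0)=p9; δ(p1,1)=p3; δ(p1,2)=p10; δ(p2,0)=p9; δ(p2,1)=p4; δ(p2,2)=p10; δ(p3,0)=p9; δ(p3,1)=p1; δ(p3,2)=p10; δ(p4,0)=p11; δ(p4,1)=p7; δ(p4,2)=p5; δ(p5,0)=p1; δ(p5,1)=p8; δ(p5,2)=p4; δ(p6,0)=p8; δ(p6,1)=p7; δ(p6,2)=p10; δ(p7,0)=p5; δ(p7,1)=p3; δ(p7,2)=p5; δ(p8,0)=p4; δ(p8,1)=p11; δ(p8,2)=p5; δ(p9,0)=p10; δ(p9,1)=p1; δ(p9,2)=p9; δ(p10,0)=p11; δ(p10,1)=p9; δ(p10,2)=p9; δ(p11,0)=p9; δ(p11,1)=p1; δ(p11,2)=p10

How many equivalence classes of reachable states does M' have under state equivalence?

States {p2,p6} cannot be reached from the start state, so discard them.
P0 = {p1,p3,p10,p11} | {p4,p5,p7,p8,p9}.
Split {p1,p3,p10,p11} by δ(·,0) → {p1,p3,p11} and {p10}.
Refine {p4,p5,p7,p8,p9} on symbol 0: members go to different blocks, giving {p4,p5} and {p7,p8} and {p9}.
The partition is now stable with 5 blocks: {p1,p3,p11} | {p4,p5} | {p10} | {p7,p8} | {p9}.

5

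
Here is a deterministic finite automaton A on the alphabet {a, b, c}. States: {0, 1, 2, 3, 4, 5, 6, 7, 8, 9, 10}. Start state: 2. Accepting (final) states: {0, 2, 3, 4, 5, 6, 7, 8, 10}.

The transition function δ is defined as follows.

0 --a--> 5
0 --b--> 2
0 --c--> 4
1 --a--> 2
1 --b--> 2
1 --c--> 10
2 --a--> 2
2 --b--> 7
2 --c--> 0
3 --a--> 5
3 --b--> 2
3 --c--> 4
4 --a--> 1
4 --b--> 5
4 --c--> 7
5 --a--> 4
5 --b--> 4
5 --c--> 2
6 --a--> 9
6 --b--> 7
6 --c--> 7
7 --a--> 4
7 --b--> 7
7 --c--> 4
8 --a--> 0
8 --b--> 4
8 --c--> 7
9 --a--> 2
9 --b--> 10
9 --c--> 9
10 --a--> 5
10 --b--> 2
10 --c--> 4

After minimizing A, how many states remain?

6

Reachable states from the start: {0,1,2,4,5,7,10}. Unreachable: {3,6,8,9} — drop them.
Initial partition by acceptance: {0,2,4,5,7,10} | {1}.
On input a, block {0,2,4,5,7,10} splits into {0,2,5,7,10} and {4}.
Refine {0,2,5,7,10} on symbol a: members go to different blocks, giving {0,2,10} and {5,7}.
On input a, block {0,2,10} splits into {0,10} and {2}.
On input b, block {5,7} splits into {5} and {7}.
Stable partition: {0,10} | {1} | {4} | {5} | {2} | {7} — 6 equivalence classes.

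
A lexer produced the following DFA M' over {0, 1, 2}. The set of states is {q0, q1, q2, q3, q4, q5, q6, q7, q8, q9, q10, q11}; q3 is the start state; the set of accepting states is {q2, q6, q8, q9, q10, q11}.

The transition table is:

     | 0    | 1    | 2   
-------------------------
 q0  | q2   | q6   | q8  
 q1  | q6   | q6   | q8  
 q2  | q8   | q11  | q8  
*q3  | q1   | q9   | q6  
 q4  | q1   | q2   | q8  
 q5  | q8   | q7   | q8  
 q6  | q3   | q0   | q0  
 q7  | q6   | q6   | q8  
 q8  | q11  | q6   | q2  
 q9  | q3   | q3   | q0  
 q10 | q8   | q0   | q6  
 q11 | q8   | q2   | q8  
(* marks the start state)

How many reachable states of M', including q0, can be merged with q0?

First remove the unreachable states {q4,q5,q7,q10}; 8 states remain.
P0 = {q2,q6,q8,q9,q11} | {q0,q1,q3}.
On input 0, block {q2,q6,q8,q9,q11} splits into {q2,q8,q11} and {q6,q9}.
On input 1, block {q2,q8,q11} splits into {q2,q11} and {q8}.
Refine {q0,q1,q3} on symbol 0: members go to different blocks, giving {q0} and {q1} and {q3}.
On input 1, block {q6,q9} splits into {q6} and {q9}.
The partition is now stable with 7 blocks: {q2,q11} | {q0} | {q6} | {q8} | {q1} | {q3} | {q9}.
State q0 belongs to the block {q0}, which has 1 states.

1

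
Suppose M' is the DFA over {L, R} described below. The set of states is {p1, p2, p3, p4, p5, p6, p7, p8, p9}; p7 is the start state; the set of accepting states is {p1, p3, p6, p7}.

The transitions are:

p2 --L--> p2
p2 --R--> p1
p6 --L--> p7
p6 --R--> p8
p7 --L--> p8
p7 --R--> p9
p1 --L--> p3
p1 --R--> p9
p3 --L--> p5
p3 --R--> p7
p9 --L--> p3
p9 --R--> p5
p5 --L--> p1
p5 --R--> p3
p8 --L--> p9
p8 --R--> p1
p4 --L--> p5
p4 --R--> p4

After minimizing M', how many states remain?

First remove the unreachable states {p2,p4,p6}; 6 states remain.
Initial partition by acceptance: {p1,p3,p7} | {p5,p8,p9}.
Split {p1,p3,p7} by δ(·,L) → {p3,p7} and {p1}.
Split {p3,p7} by δ(·,R) → {p3} and {p7}.
Refine {p5,p8,p9} on symbol L: members go to different blocks, giving {p5} and {p8} and {p9}.
The partition is now stable with 6 blocks: {p3} | {p5} | {p1} | {p7} | {p8} | {p9}.

6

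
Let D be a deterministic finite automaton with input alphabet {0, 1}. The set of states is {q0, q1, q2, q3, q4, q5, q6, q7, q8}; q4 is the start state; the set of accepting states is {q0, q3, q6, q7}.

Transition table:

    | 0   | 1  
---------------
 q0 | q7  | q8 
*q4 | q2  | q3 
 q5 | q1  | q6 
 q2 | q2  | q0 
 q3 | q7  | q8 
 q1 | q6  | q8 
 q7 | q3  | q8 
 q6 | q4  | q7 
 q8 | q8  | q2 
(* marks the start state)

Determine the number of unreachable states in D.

No path from q4 leads to q1, q5, q6; the other 6 states are all reachable.

3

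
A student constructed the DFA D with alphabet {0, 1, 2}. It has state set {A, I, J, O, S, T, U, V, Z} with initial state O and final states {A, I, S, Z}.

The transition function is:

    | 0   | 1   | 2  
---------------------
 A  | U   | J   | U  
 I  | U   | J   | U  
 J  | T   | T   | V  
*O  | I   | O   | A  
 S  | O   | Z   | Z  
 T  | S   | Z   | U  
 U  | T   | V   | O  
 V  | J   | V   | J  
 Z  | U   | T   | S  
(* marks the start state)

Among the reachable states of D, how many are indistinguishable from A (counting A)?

2

Every state is reachable, so we keep all 9.
Start with accepting vs non-accepting: {A,I,S,Z} | {J,O,T,U,V}.
On input 1, block {A,I,S,Z} splits into {A,I,Z} and {S}.
Split {A,I,Z} by δ(·,2) → {A,I} and {Z}.
Refine {J,O,T,U,V} on symbol 0: members go to different blocks, giving {J,U,V} and {T} and {O}.
On input 0, block {J,U,V} splits into {J,U} and {V}.
Refine {J,U} on symbol 1: members go to different blocks, giving {J} and {U}.
The partition is now stable with 8 blocks: {A,I} | {J} | {S} | {Z} | {T} | {O} | {V} | {U}.
The equivalence class containing A is {A,I}, of size 2.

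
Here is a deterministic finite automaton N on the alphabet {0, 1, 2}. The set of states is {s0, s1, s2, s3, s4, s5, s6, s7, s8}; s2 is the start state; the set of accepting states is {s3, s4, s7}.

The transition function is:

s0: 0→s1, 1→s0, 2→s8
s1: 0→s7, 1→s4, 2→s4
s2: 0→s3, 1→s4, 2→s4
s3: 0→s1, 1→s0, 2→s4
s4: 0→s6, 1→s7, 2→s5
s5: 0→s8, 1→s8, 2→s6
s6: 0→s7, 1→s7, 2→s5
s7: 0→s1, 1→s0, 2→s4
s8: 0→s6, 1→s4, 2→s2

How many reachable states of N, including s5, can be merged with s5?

1

Every state is reachable, so we keep all 9.
Initial partition by acceptance: {s3,s4,s7} | {s0,s1,s2,s5,s6,s8}.
Refine {s3,s4,s7} on symbol 1: members go to different blocks, giving {s3,s7} and {s4}.
Split {s0,s1,s2,s5,s6,s8} by δ(·,0) → {s0,s5,s8} and {s1,s2,s6}.
Split {s0,s5,s8} by δ(·,0) → {s0,s8} and {s5}.
Split {s0,s8} by δ(·,1) → {s0} and {s8}.
On input 1, block {s1,s2,s6} splits into {s1,s2} and {s6}.
Stable partition: {s3,s7} | {s0} | {s4} | {s1,s2} | {s5} | {s8} | {s6} — 7 equivalence classes.
The equivalence class containing s5 is {s5}, of size 1.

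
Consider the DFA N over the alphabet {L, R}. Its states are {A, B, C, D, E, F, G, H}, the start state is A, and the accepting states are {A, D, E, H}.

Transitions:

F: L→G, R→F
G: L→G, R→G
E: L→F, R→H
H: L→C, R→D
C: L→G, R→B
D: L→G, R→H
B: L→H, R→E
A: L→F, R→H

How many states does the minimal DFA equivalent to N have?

5

All states are reachable from the start state.
Initial partition by acceptance: {A,D,E,H} | {B,C,F,G}.
Split {B,C,F,G} by δ(·,L) → {C,F,G} and {B}.
Split {C,F,G} by δ(·,R) → {F,G} and {C}.
Split {A,D,E,H} by δ(·,L) → {A,D,E} and {H}.
Stable partition: {A,D,E} | {F,G} | {B} | {C} | {H} — 5 equivalence classes.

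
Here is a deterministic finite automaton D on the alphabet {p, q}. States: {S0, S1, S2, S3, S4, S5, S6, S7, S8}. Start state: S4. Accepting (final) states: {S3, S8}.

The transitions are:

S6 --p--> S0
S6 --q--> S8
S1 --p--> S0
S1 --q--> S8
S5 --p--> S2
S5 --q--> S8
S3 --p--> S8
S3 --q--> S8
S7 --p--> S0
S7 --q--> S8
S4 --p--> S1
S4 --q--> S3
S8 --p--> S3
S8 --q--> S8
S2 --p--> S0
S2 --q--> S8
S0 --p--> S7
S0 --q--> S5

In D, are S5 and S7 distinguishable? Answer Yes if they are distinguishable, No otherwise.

Yes

First remove the unreachable states {S6}; 8 states remain.
Initial partition by acceptance: {S3,S8} | {S0,S1,S2,S4,S5,S7}.
Refine {S0,S1,S2,S4,S5,S7} on symbol q: members go to different blocks, giving {S1,S2,S4,S5,S7} and {S0}.
Split {S1,S2,S4,S5,S7} by δ(·,p) → {S1,S2,S7} and {S4,S5}.
The partition is now stable with 4 blocks: {S3,S8} | {S1,S2,S7} | {S0} | {S4,S5}.
S5 and S7 end up in different blocks, so they are distinguishable. For instance, the string 'pq' is accepted from only S5.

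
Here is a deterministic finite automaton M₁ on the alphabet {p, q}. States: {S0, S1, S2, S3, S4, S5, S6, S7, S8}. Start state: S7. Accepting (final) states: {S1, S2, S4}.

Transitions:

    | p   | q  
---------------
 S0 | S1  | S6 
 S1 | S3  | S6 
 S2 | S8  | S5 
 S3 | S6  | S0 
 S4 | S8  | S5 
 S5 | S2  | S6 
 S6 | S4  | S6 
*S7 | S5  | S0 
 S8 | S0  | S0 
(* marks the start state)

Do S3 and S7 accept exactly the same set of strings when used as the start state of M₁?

Start with accepting vs non-accepting: {S1,S2,S4} | {S0,S3,S5,S6,S7,S8}.
Split {S0,S3,S5,S6,S7,S8} by δ(·,p) → {S0,S5,S6} and {S3,S7,S8}.
Stable partition: {S1,S2,S4} | {S0,S5,S6} | {S3,S7,S8} — 3 equivalence classes.
S3 and S7 lie in the same block of the stable partition, so they are equivalent — no string distinguishes them.

Yes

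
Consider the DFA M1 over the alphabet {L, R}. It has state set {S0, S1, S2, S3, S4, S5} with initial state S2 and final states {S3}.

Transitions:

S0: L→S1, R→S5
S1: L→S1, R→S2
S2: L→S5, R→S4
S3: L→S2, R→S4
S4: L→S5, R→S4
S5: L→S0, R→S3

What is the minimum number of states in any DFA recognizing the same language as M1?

Every state is reachable, so we keep all 6.
P0 = {S3} | {S0,S1,S2,S4,S5}.
On input R, block {S0,S1,S2,S4,S5} splits into {S0,S1,S2,S4} and {S5}.
On input L, block {S0,S1,S2,S4} splits into {S0,S1} and {S2,S4}.
Split {S0,S1} by δ(·,R) → {S0} and {S1}.
Stable partition: {S3} | {S0} | {S5} | {S2,S4} | {S1} — 5 equivalence classes.

5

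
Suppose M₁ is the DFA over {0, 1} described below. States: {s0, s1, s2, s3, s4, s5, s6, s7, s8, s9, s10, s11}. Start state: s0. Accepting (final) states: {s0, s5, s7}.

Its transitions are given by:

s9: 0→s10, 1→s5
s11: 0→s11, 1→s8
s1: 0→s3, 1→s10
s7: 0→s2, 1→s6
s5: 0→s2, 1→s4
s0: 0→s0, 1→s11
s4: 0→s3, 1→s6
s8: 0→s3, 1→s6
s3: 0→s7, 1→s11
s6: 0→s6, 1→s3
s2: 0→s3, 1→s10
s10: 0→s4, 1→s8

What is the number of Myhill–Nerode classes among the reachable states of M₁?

8

First remove the unreachable states {s1,s5,s9}; 9 states remain.
Start with accepting vs non-accepting: {s0,s7} | {s2,s3,s4,s6,s8,s10,s11}.
On input 0, block {s0,s7} splits into {s0} and {s7}.
Refine {s2,s3,s4,s6,s8,s10,s11} on symbol 0: members go to different blocks, giving {s2,s4,s6,s8,s10,s11} and {s3}.
Split {s2,s4,s6,s8,s10,s11} by δ(·,0) → {s2,s4,s8} and {s6,s10,s11}.
Split {s6,s10,s11} by δ(·,0) → {s6,s11} and {s10}.
On input 1, block {s2,s4,s8} splits into {s4,s8} and {s2}.
On input 1, block {s6,s11} splits into {s6} and {s11}.
Stable partition: {s0} | {s4,s8} | {s7} | {s3} | {s6} | {s10} | {s2} | {s11} — 8 equivalence classes.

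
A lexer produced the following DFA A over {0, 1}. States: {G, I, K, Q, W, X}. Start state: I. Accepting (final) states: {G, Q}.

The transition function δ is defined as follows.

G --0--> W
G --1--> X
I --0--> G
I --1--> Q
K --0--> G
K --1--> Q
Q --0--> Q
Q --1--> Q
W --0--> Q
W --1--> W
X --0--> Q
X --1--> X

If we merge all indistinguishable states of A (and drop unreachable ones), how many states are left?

4

States {K} cannot be reached from the start state, so discard them.
Start with accepting vs non-accepting: {G,Q} | {I,W,X}.
Refine {G,Q} on symbol 0: members go to different blocks, giving {Q} and {G}.
Split {I,W,X} by δ(·,0) → {W,X} and {I}.
The partition is now stable with 4 blocks: {Q} | {W,X} | {G} | {I}.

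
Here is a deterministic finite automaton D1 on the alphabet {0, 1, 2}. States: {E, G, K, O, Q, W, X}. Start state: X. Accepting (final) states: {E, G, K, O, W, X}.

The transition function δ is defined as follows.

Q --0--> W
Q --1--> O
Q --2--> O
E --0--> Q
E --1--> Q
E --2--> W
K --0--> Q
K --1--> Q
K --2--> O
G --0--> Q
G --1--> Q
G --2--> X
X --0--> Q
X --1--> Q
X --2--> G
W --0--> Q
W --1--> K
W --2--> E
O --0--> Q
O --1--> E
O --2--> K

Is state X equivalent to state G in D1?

Yes

Initial partition by acceptance: {E,G,K,O,W,X} | {Q}.
Split {E,G,K,O,W,X} by δ(·,1) → {E,G,K,X} and {O,W}.
On input 2, block {E,G,K,X} splits into {G,X} and {E,K}.
Stable partition: {G,X} | {Q} | {O,W} | {E,K} — 4 equivalence classes.
X and G lie in the same block of the stable partition, so they are equivalent — no string distinguishes them.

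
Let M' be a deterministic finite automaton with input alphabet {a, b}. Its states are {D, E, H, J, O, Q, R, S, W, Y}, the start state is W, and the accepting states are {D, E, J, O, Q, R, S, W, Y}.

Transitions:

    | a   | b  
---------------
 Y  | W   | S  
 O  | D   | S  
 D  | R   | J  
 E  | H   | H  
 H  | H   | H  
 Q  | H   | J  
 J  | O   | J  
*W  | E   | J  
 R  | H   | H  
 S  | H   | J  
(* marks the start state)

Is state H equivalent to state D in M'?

Reachable states from the start: {D,E,H,J,O,R,S,W}. Unreachable: {Q,Y} — drop them.
Start with accepting vs non-accepting: {D,E,J,O,R,S,W} | {H}.
Split {D,E,J,O,R,S,W} by δ(·,a) → {D,J,O,W} and {E,R,S}.
On input a, block {D,J,O,W} splits into {D,W} and {J,O}.
Split {E,R,S} by δ(·,b) → {E,R} and {S}.
On input a, block {J,O} splits into {O} and {J}.
No further refinement is possible. Final partition (6 blocks): {D,W} | {H} | {E,R} | {O} | {S} | {J}.
H and D end up in different blocks, so they are distinguishable. For instance, the string 'ε' is accepted from only D.

No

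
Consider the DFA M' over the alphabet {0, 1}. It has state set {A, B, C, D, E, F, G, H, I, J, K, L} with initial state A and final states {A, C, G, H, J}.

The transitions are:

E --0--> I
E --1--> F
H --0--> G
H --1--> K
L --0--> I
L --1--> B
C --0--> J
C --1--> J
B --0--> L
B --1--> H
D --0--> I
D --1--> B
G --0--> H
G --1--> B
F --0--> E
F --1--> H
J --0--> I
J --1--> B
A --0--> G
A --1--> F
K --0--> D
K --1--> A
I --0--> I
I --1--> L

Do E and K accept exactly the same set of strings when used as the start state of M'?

States {C,J} cannot be reached from the start state, so discard them.
Initial partition by acceptance: {A,G,H} | {B,D,E,F,I,K,L}.
On input 1, block {B,D,E,F,I,K,L} splits into {D,E,I,L} and {B,F,K}.
On input 1, block {D,E,I,L} splits into {D,E,L} and {I}.
No further refinement is possible. Final partition (4 blocks): {A,G,H} | {D,E,L} | {B,F,K} | {I}.
E and K end up in different blocks, so they are distinguishable. For instance, the string '1' is accepted from only K.

No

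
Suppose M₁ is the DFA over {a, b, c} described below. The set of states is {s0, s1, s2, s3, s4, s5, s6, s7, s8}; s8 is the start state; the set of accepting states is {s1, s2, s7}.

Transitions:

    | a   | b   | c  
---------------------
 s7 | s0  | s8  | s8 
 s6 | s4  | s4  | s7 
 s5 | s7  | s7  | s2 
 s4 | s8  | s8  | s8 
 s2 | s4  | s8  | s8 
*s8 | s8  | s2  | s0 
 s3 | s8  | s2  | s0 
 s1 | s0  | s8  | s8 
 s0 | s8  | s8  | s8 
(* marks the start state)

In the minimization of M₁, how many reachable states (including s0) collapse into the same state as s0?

States {s1,s3,s5,s6,s7} cannot be reached from the start state, so discard them.
Initial partition by acceptance: {s2} | {s0,s4,s8}.
On input b, block {s0,s4,s8} splits into {s0,s4} and {s8}.
The partition is now stable with 3 blocks: {s2} | {s0,s4} | {s8}.
The equivalence class containing s0 is {s0,s4}, of size 2.

2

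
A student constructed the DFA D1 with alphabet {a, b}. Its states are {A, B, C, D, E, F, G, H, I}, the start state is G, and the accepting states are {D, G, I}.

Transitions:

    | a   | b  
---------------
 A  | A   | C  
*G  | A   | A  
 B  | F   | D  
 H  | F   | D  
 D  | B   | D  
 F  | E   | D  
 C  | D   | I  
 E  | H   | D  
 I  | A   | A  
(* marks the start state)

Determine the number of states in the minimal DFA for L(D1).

P0 = {D,G,I} | {A,B,C,E,F,H}.
Refine {D,G,I} on symbol b: members go to different blocks, giving {G,I} and {D}.
Refine {A,B,C,E,F,H} on symbol a: members go to different blocks, giving {A,B,E,F,H} and {C}.
Split {A,B,E,F,H} by δ(·,b) → {B,E,F,H} and {A}.
The partition is now stable with 5 blocks: {G,I} | {B,E,F,H} | {D} | {C} | {A}.

5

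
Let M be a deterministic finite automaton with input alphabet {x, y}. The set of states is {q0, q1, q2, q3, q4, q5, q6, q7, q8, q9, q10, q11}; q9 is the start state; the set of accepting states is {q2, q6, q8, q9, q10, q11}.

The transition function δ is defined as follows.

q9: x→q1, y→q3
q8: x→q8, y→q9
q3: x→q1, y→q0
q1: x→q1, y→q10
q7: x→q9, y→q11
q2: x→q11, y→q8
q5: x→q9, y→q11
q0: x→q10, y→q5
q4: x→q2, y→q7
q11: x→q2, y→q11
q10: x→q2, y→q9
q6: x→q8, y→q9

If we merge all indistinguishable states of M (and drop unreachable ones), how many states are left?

9

States {q4,q6,q7} cannot be reached from the start state, so discard them.
P0 = {q2,q8,q9,q10,q11} | {q0,q1,q3,q5}.
Refine {q2,q8,q9,q10,q11} on symbol x: members go to different blocks, giving {q2,q8,q10,q11} and {q9}.
Split {q2,q8,q10,q11} by δ(·,y) → {q2,q11} and {q8,q10}.
Split {q2,q11} by δ(·,y) → {q2} and {q11}.
Refine {q0,q1,q3,q5} on symbol x: members go to different blocks, giving {q1,q3} and {q0} and {q5}.
On input y, block {q1,q3} splits into {q1} and {q3}.
Split {q8,q10} by δ(·,x) → {q8} and {q10}.
The partition is now stable with 9 blocks: {q2} | {q1} | {q9} | {q8} | {q11} | {q0} | {q5} | {q3} | {q10}.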